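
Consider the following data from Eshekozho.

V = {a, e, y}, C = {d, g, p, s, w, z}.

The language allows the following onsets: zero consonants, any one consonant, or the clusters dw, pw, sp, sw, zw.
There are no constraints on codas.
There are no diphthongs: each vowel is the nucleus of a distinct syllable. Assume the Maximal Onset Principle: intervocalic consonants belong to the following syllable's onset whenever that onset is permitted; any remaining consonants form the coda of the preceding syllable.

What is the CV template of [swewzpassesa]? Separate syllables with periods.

CCVCC.CVC.CV.CV

Nuclei (vowels): e, a, e, a → 4 syllables.
/e…a/ gap (V1→V2): /wzp/; trying suffixes from longest down, /p/ is the first permitted one, so coda /wz/ | onset /p/.
/a…e/ gap (V2→V3): cluster /ss/ — the longest permitted-onset suffix is /s/; onset = /s/, preceding coda = /s/.
/e…a/ gap (V3→V4): /s/ → onset of the next syllable (single consonants are always licit onsets).
Syllabification: swewz.pas.se.sa.
Mapping each syllable to C/V: /swewz/ → CCVCC, /pas/ → CVC, /se/ → CV, /sa/ → CV.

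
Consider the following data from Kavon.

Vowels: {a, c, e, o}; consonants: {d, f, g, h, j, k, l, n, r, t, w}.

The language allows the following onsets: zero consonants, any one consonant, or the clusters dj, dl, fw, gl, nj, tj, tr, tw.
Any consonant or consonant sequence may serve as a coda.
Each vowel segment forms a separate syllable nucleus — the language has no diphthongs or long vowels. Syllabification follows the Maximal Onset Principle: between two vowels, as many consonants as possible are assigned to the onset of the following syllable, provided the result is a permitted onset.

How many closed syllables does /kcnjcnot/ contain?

Vowels present: c, c, o; each is a nucleus, giving 3 syllables.
V1 /c/ – V2 /c/: /nj/ is a licit onset in full, so it all attaches to the next syllable.
V2 /c/ – V3 /o/: /n/ → onset of the next syllable (single consonants are always licit onsets).
Syllabification: kc.njc.not.
Classifying each syllable: /kc/ (open), /njc/ (open), /not/ (closed).
Closed syllables: 1.

1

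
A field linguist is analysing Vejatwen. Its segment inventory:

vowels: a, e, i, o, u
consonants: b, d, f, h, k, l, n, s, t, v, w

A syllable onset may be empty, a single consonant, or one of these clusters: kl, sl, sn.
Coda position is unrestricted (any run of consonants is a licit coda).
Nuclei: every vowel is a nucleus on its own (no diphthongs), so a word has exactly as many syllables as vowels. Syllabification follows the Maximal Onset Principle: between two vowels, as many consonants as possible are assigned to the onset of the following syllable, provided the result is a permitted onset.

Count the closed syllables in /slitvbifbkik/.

3

The vowels are i, i, i — 3 nuclei, so 3 syllables.
/i…i/ gap (V1→V2): /tvb/ splits as /tv/ + /b/ (/b/ is the longest suffix that is a licit onset).
/i…i/ gap (V2→V3): /fbk/; trying suffixes from longest down, /k/ is the first permitted one, so coda /fb/ | onset /k/.
Syllabification: slitv.bifb.kik.
Classifying each syllable: /slitv/ (closed), /bifb/ (closed), /kik/ (closed).
Closed syllables: 3.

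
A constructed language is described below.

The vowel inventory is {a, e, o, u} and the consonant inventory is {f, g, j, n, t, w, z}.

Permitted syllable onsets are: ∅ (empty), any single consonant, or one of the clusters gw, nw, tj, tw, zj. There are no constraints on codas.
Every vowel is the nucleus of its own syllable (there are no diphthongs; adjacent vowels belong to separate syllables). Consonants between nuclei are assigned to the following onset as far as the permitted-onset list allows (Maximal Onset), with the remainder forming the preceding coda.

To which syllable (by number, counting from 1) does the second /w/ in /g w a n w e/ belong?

Vowels present: a, e; each is a nucleus, giving 2 syllables.
V1 /a/ – V2 /e/: cluster /nw/ — /nw/ is itself a permitted onset, so the whole cluster goes right; preceding coda = ∅.
So the parse is gwa.nwe.
The second /w/ is in the onset of syllable 2 (/nwe/).

2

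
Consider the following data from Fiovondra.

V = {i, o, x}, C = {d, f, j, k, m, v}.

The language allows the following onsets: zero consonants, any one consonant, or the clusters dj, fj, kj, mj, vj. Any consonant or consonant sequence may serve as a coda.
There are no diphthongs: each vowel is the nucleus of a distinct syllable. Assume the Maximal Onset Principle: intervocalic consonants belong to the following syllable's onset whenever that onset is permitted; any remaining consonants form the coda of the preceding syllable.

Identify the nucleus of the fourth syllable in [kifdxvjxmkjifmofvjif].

Vowels present: i, x, x, i, o, i; each is a nucleus, giving 6 syllables.
The fourth nucleus (vowel 4 from the left) is /i/.

i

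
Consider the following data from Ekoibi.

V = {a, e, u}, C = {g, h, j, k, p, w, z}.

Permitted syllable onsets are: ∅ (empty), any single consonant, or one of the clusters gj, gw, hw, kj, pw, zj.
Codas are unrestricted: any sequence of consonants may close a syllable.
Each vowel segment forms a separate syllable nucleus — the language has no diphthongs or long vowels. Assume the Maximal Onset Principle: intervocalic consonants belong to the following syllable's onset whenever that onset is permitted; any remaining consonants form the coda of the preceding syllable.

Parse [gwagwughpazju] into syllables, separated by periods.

Nuclei (vowels): a, u, a, u → 4 syllables.
Between /a/ (V1) and /u/ (V2): /gw/ is a licit onset in full, so it all attaches to the next syllable.
Between /u/ (V2) and /a/ (V3): /ghp/; trying suffixes from longest down, /p/ is the first permitted one, so coda /gh/ | onset /p/.
Between /a/ (V3) and /u/ (V4): /zj/ — entire cluster is a permitted onset → onset /zj/, coda ∅.

gwa.gwugh.pa.zju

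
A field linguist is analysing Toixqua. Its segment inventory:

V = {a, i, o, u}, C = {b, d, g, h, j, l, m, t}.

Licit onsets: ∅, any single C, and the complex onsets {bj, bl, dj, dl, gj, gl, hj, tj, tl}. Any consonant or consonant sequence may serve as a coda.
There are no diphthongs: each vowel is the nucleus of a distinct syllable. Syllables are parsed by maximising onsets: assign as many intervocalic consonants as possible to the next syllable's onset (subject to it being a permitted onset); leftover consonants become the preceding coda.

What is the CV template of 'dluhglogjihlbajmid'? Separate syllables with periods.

CCVC.CCV.CCVCC.CVC.CVC

Vowels present: u, o, i, a, i; each is a nucleus, giving 5 syllables.
Between /u/ (V1) and /o/ (V2): /hgl/ splits as /h/ + /gl/ (/gl/ is the longest suffix that is a licit onset).
Between /o/ (V2) and /i/ (V3): /gj/ is a licit onset in full, so it all attaches to the next syllable.
Between /i/ (V3) and /a/ (V4): /hlb/; trying suffixes from longest down, /b/ is the first permitted one, so coda /hl/ | onset /b/.
Between /a/ (V4) and /i/ (V5): /jm/ splits as /j/ + /m/ (/m/ is the longest suffix that is a licit onset).
So the parse is dluh.glo.gjihl.baj.mid.
Mapping each syllable to C/V: /dluh/ → CCVC, /glo/ → CCV, /gjihl/ → CCVCC, /baj/ → CVC, /mid/ → CVC.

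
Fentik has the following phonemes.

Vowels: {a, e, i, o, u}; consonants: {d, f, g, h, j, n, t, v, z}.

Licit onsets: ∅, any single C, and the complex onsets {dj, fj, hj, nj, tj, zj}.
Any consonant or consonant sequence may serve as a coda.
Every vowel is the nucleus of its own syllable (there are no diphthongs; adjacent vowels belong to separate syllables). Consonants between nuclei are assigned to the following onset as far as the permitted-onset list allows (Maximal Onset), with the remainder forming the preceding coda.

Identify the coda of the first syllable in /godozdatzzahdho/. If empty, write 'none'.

none

Nuclei (vowels): o, o, a, a, o → 5 syllables.
V1 /o/ – V2 /o/: just /d/ — single C goes to the following onset.
V2 /o/ – V3 /a/: /zd/; trying suffixes from longest down, /d/ is the first permitted one, so coda /z/ | onset /d/.
V3 /a/ – V4 /a/: /tzz/; trying suffixes from longest down, /z/ is the first permitted one, so coda /tz/ | onset /z/.
V4 /a/ – V5 /o/: /hdh/ — longest licit onset from the right is /h/, leaving /hd/ as coda.
So the parse is go.doz.datz.zahd.ho.
Syllable 1 is /go/: onset /g/, nucleus /o/, coda ∅.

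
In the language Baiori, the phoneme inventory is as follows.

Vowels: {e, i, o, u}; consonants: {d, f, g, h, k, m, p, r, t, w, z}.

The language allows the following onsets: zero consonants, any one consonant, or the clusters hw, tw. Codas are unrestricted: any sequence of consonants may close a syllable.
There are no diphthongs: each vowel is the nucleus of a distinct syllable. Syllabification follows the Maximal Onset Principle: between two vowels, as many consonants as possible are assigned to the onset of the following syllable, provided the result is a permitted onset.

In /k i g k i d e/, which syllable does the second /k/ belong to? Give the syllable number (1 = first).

2

Vowels present: i, i, e; each is a nucleus, giving 3 syllables.
V1 /i/ – V2 /i/: /gk/; trying suffixes from longest down, /k/ is the first permitted one, so coda /g/ | onset /k/.
V2 /i/ – V3 /e/: /d/ → onset of the next syllable (single consonants are always licit onsets).
Syllabification: kig.ki.de.
The second /k/ is in the onset of syllable 2 (/ki/).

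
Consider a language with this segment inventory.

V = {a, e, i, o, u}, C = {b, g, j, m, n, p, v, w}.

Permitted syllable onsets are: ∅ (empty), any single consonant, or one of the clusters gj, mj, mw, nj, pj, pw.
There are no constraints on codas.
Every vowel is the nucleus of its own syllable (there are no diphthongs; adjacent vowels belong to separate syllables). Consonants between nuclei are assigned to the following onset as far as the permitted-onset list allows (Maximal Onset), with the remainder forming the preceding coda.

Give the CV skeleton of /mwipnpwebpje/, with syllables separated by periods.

CCVCC.CCVC.CCV

Vowels present: i, e, e; each is a nucleus, giving 3 syllables.
V1 /i/ – V2 /e/: /pnpw/ — longest licit onset from the right is /pw/, leaving /pn/ as coda.
V2 /e/ – V3 /e/: cluster /bpj/ — the longest permitted-onset suffix is /pj/; onset = /pj/, preceding coda = /b/.
Result: mwipn.pweb.pje.
Mapping each syllable to C/V: /mwipn/ → CCVCC, /pweb/ → CCVC, /pje/ → CCV.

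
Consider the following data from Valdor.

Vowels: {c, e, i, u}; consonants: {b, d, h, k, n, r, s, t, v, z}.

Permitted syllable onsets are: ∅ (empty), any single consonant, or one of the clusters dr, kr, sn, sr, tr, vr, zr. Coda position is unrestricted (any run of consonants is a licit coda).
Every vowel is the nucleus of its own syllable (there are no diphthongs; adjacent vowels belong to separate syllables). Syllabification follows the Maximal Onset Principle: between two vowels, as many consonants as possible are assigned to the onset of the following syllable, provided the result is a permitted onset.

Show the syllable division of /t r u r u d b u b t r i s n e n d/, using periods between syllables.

tru.rud.bub.tri.snend

The vowels are u, u, u, i, e — 5 nuclei, so 5 syllables.
Between /u/ (V1) and /u/ (V2): /r/ → onset of the next syllable (single consonants are always licit onsets).
Between /u/ (V2) and /u/ (V3): /db/; trying suffixes from longest down, /b/ is the first permitted one, so coda /d/ | onset /b/.
Between /u/ (V3) and /i/ (V4): /btr/ splits as /b/ + /tr/ (/tr/ is the longest suffix that is a licit onset).
Between /i/ (V4) and /e/ (V5): /sn/ is a licit onset in full, so it all attaches to the next syllable.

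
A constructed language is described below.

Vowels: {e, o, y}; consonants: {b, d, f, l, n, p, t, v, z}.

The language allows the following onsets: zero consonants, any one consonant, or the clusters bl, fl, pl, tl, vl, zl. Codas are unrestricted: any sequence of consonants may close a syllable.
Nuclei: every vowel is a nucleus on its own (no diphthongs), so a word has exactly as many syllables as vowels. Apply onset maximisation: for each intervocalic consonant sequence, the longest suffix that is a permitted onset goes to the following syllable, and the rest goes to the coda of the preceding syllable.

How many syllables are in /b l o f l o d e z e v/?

4

Nuclei (vowels): o, o, e, e → 4 syllables.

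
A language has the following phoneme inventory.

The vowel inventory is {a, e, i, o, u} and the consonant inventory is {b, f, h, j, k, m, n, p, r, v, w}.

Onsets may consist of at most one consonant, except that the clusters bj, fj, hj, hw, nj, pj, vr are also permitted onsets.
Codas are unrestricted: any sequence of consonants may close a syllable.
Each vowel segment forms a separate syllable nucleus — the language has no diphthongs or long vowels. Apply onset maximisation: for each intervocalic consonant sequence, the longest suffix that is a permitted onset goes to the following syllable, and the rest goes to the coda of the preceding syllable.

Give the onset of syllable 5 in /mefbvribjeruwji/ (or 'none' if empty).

Vowels present: e, i, e, u, i; each is a nucleus, giving 5 syllables.
V1 /e/ – V2 /i/: cluster /fbvr/ — the longest permitted-onset suffix is /vr/; onset = /vr/, preceding coda = /fb/.
V2 /i/ – V3 /e/: cluster /bj/ — /bj/ is itself a permitted onset, so the whole cluster goes right; preceding coda = ∅.
V3 /e/ – V4 /u/: just /r/ — single C goes to the following onset.
V4 /u/ – V5 /i/: /wj/ — longest licit onset from the right is /j/, leaving /w/ as coda.
Putting it together: mefb.vri.bje.ruw.ji.
Syllable 5 is /ji/: onset /j/, nucleus /i/, coda ∅.

j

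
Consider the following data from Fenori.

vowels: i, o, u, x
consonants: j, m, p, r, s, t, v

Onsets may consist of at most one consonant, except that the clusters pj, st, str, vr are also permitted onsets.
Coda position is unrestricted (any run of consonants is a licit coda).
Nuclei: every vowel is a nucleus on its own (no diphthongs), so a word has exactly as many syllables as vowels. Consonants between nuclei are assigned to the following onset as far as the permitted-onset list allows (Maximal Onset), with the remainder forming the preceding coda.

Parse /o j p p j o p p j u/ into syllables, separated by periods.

Vowels present: o, o, u; each is a nucleus, giving 3 syllables.
σ1/σ2 boundary: cluster /jppj/ — the longest permitted-onset suffix is /pj/; onset = /pj/, preceding coda = /jp/.
σ2/σ3 boundary: cluster /ppj/ — the longest permitted-onset suffix is /pj/; onset = /pj/, preceding coda = /p/.

ojp.pjop.pju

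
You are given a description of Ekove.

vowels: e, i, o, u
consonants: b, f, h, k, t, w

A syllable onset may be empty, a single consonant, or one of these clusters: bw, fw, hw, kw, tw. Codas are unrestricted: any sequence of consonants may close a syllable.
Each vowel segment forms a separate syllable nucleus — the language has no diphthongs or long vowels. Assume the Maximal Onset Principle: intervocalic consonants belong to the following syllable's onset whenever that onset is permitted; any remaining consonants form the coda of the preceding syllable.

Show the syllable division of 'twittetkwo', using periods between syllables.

Nuclei (vowels): i, e, o → 3 syllables.
V1 /i/ – V2 /e/: /tt/; trying suffixes from longest down, /t/ is the first permitted one, so coda /t/ | onset /t/.
V2 /e/ – V3 /o/: /tkw/ — longest licit onset from the right is /kw/, leaving /t/ as coda.

twit.tet.kwo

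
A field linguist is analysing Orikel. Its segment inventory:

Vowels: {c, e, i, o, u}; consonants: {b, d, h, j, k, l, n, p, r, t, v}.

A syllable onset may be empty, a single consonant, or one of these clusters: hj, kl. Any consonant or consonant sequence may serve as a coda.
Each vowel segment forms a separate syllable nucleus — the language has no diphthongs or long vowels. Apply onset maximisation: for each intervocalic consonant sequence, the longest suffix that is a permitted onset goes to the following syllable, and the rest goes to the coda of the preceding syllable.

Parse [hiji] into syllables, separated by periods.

hi.ji

Vowels present: i, i; each is a nucleus, giving 2 syllables.
Between /i/ (V1) and /i/ (V2): /j/ is a single consonant, so it becomes the next onset.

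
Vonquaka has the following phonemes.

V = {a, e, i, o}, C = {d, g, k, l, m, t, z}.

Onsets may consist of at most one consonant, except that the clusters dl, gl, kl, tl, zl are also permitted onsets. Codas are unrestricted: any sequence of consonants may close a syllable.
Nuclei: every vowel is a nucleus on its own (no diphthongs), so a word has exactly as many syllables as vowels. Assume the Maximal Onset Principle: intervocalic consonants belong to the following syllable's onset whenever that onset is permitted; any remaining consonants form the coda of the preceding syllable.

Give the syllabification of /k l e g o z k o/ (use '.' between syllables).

The vowels are e, o, o — 3 nuclei, so 3 syllables.
σ1/σ2 boundary: just /g/ — single C goes to the following onset.
σ2/σ3 boundary: /zk/; trying suffixes from longest down, /k/ is the first permitted one, so coda /z/ | onset /k/.

kle.goz.ko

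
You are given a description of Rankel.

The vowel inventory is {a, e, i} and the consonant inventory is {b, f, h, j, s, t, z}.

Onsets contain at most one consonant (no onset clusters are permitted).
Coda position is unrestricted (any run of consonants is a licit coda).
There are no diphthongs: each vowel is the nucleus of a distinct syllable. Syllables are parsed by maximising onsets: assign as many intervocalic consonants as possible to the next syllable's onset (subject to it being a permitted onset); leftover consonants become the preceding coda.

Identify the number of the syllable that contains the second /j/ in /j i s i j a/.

The vowels are i, i, a — 3 nuclei, so 3 syllables.
V1 /i/ – V2 /i/: just /s/ — single C goes to the following onset.
V2 /i/ – V3 /a/: /j/ → onset of the next syllable (single consonants are always licit onsets).
So the parse is ji.si.ja.
The second /j/ is in the onset of syllable 3 (/ja/).

3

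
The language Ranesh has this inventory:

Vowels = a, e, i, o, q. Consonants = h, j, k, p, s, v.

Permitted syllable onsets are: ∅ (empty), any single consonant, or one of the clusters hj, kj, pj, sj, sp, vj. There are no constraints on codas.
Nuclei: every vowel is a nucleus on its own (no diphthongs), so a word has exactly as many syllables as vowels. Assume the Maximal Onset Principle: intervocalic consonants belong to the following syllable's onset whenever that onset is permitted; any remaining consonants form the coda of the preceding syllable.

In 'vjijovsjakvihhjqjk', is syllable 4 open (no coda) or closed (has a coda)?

The vowels are i, o, a, i, q — 5 nuclei, so 5 syllables.
σ1/σ2 boundary: /j/ is a single consonant, so it becomes the next onset.
σ2/σ3 boundary: cluster /vsj/ — the longest permitted-onset suffix is /sj/; onset = /sj/, preceding coda = /v/.
σ3/σ4 boundary: /kv/; trying suffixes from longest down, /v/ is the first permitted one, so coda /k/ | onset /v/.
σ4/σ5 boundary: /hhj/ — longest licit onset from the right is /hj/, leaving /h/ as coda.
Putting it together: vji.jov.sjak.vih.hjqjk.
Syllable 4 is /vih/ with coda /h/, so it is closed.

closed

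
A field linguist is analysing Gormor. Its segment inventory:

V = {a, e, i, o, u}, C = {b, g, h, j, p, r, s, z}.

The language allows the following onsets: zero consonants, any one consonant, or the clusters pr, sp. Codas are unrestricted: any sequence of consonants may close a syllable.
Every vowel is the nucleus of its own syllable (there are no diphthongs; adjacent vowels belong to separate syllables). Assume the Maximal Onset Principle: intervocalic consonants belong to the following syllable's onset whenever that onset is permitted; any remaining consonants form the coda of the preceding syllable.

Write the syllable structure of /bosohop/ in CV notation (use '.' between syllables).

CV.CV.CVC

The vowels are o, o, o — 3 nuclei, so 3 syllables.
σ1/σ2 boundary: just /s/ — single C goes to the following onset.
σ2/σ3 boundary: just /h/ — single C goes to the following onset.
Putting it together: bo.so.hop.
Mapping each syllable to C/V: /bo/ → CV, /so/ → CV, /hop/ → CVC.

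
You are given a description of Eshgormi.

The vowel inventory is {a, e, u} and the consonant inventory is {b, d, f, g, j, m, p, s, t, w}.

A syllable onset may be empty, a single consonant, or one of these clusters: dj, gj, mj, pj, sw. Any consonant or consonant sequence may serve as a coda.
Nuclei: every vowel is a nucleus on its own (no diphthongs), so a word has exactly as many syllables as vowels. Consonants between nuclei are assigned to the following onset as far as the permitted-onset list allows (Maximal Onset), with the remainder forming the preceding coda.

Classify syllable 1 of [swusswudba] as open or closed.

The vowels are u, u, a — 3 nuclei, so 3 syllables.
Between /u/ (V1) and /u/ (V2): /ssw/ — longest licit onset from the right is /sw/, leaving /s/ as coda.
Between /u/ (V2) and /a/ (V3): cluster /db/ — the longest permitted-onset suffix is /b/; onset = /b/, preceding coda = /d/.
Putting it together: swus.swud.ba.
Syllable 1 is /swus/ with coda /s/, so it is closed.

closed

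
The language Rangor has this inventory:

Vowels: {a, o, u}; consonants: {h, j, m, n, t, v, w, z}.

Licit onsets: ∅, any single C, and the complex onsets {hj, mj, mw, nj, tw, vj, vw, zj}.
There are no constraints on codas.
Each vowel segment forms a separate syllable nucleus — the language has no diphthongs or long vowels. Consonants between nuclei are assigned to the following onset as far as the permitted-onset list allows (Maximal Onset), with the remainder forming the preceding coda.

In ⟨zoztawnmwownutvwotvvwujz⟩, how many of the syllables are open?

0

The vowels are o, a, o, u, o, u — 6 nuclei, so 6 syllables.
/o…a/ gap (V1→V2): cluster /zt/ — the longest permitted-onset suffix is /t/; onset = /t/, preceding coda = /z/.
/a…o/ gap (V2→V3): /wnmw/ — longest licit onset from the right is /mw/, leaving /wn/ as coda.
/o…u/ gap (V3→V4): /wn/ splits as /w/ + /n/ (/n/ is the longest suffix that is a licit onset).
/u…o/ gap (V4→V5): /tvw/ splits as /t/ + /vw/ (/vw/ is the longest suffix that is a licit onset).
/o…u/ gap (V5→V6): /tvvw/ — longest licit onset from the right is /vw/, leaving /tv/ as coda.
Putting it together: zoz.tawn.mwow.nut.vwotv.vwujz.
Classifying each syllable: /zoz/ (closed), /tawn/ (closed), /mwow/ (closed), /nut/ (closed), /vwotv/ (closed), /vwujz/ (closed).
Open syllables: 0.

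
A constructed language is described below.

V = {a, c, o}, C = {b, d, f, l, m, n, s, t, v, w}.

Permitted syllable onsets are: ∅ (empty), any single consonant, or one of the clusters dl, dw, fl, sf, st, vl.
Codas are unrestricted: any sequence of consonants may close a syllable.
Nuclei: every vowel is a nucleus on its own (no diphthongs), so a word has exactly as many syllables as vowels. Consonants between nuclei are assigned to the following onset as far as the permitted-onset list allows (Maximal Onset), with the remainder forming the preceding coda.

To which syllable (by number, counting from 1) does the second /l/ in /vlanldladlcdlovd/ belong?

1

Nuclei (vowels): a, a, c, o → 4 syllables.
V1 /a/ – V2 /a/: /nldl/ splits as /nl/ + /dl/ (/dl/ is the longest suffix that is a licit onset).
V2 /a/ – V3 /c/: cluster /dl/ — /dl/ is itself a permitted onset, so the whole cluster goes right; preceding coda = ∅.
V3 /c/ – V4 /o/: cluster /dl/ — /dl/ is itself a permitted onset, so the whole cluster goes right; preceding coda = ∅.
Result: vlanl.dla.dlc.dlovd.
The second /l/ is in the coda of syllable 1 (/vlanl/).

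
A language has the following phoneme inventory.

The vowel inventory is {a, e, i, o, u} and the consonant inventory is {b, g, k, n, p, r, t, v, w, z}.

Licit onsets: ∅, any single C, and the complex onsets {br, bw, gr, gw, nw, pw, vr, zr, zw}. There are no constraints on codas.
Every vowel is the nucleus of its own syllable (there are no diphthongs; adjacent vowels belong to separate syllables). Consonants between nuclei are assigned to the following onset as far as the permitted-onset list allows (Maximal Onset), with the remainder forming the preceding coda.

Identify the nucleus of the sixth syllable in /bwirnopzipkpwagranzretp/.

e

Nuclei (vowels): i, o, i, a, a, e → 6 syllables.
The sixth nucleus (vowel 6 from the left) is /e/.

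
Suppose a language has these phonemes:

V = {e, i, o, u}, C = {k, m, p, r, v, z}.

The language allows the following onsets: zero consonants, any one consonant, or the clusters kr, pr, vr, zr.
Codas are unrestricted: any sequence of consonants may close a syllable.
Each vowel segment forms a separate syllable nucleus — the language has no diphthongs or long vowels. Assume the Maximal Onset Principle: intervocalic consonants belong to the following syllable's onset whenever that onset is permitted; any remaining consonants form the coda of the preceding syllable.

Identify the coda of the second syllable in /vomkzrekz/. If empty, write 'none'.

kz

The vowels are o, e — 2 nuclei, so 2 syllables.
/o…e/ gap (V1→V2): /mkzr/; trying suffixes from longest down, /zr/ is the first permitted one, so coda /mk/ | onset /zr/.
Putting it together: vomk.zrekz.
Syllable 2 is /zrekz/: onset /zr/, nucleus /e/, coda /kz/.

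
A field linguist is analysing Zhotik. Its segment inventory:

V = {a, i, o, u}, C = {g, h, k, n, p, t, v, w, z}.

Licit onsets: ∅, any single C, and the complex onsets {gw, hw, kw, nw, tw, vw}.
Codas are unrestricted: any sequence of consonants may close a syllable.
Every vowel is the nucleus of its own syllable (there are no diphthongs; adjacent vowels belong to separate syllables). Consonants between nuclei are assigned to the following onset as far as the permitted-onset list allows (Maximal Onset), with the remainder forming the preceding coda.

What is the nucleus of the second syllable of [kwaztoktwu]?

o

Nuclei (vowels): a, o, u → 3 syllables.
The second nucleus (vowel 2 from the left) is /o/.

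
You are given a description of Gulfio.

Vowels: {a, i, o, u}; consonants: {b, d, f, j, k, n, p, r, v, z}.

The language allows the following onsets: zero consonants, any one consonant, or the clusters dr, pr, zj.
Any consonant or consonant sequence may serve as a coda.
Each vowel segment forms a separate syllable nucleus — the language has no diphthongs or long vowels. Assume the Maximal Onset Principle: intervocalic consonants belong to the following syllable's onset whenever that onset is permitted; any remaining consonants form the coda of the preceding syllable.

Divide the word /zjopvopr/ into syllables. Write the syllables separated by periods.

zjop.vopr

Nuclei (vowels): o, o → 2 syllables.
Between /o/ (V1) and /o/ (V2): /pv/ splits as /p/ + /v/ (/v/ is the longest suffix that is a licit onset).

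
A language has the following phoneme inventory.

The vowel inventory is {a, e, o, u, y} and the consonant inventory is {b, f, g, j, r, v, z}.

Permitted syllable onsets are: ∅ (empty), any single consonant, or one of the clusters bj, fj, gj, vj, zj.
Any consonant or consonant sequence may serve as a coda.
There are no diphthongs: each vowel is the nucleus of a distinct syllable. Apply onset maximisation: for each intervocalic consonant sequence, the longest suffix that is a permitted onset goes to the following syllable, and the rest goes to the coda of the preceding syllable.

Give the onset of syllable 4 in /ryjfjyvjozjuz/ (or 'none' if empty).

zj

Vowels present: y, y, o, u; each is a nucleus, giving 4 syllables.
Between /y/ (V1) and /y/ (V2): /jfj/; trying suffixes from longest down, /fj/ is the first permitted one, so coda /j/ | onset /fj/.
Between /y/ (V2) and /o/ (V3): /vj/ is a licit onset in full, so it all attaches to the next syllable.
Between /o/ (V3) and /u/ (V4): cluster /zj/ — /zj/ is itself a permitted onset, so the whole cluster goes right; preceding coda = ∅.
So the parse is ryj.fjy.vjo.zjuz.
Syllable 4 is /zjuz/: onset /zj/, nucleus /u/, coda /z/.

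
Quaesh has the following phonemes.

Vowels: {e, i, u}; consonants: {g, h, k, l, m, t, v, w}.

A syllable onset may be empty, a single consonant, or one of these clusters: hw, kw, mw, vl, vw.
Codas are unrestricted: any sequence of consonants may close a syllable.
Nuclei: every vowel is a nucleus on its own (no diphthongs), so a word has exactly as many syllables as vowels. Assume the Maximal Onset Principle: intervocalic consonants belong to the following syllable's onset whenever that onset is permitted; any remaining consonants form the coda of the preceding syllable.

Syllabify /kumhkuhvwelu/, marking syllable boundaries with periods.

kumh.kuh.vwe.lu

Vowels present: u, u, e, u; each is a nucleus, giving 4 syllables.
/u…u/ gap (V1→V2): /mhk/ splits as /mh/ + /k/ (/k/ is the longest suffix that is a licit onset).
/u…e/ gap (V2→V3): /hvw/ splits as /h/ + /vw/ (/vw/ is the longest suffix that is a licit onset).
/e…u/ gap (V3→V4): /l/ → onset of the next syllable (single consonants are always licit onsets).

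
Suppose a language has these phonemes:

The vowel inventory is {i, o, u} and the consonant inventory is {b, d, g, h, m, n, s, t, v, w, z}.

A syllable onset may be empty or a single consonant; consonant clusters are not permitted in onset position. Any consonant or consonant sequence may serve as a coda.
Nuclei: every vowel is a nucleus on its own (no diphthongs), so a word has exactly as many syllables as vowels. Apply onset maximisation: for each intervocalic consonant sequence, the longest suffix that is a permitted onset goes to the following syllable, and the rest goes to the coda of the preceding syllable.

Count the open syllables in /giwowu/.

Vowels present: i, o, u; each is a nucleus, giving 3 syllables.
/i…o/ gap (V1→V2): just /w/ — single C goes to the following onset.
/o…u/ gap (V2→V3): /w/ is a single consonant, so it becomes the next onset.
Syllabification: gi.wo.wu.
Classifying each syllable: /gi/ (open), /wo/ (open), /wu/ (open).
Open syllables: 3.

3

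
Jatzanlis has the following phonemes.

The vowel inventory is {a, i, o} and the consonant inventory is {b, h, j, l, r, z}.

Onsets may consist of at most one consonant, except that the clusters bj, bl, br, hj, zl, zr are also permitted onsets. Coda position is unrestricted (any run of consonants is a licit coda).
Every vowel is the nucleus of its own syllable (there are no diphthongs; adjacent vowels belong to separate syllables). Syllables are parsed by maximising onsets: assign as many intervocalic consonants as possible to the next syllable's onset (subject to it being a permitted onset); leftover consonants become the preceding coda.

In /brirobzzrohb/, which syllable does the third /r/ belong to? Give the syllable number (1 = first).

3

The vowels are i, o, o — 3 nuclei, so 3 syllables.
/i…o/ gap (V1→V2): just /r/ — single C goes to the following onset.
/o…o/ gap (V2→V3): /bzzr/ — longest licit onset from the right is /zr/, leaving /bz/ as coda.
Syllabification: bri.robz.zrohb.
The third /r/ is in the onset of syllable 3 (/zrohb/).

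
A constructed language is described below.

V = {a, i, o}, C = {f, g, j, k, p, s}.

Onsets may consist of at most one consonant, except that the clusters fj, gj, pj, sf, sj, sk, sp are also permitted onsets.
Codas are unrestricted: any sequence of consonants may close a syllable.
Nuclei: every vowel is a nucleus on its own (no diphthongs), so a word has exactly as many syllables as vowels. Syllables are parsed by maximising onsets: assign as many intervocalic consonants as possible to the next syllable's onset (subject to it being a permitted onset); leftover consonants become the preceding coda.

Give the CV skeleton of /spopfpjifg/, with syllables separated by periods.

Vowels present: o, i; each is a nucleus, giving 2 syllables.
Between /o/ (V1) and /i/ (V2): /pfpj/ — longest licit onset from the right is /pj/, leaving /pf/ as coda.
Result: spopf.pjifg.
Mapping each syllable to C/V: /spopf/ → CCVCC, /pjifg/ → CCVCC.

CCVCC.CCVCC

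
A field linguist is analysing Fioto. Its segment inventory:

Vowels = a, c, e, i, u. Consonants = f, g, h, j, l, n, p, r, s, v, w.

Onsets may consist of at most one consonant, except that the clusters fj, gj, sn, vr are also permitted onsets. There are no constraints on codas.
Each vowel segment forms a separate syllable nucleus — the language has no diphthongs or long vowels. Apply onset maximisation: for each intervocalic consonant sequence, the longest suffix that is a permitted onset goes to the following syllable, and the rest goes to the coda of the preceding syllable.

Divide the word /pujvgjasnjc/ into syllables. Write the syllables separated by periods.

Nuclei (vowels): u, a, c → 3 syllables.
Between /u/ (V1) and /a/ (V2): /jvgj/ — longest licit onset from the right is /gj/, leaving /jv/ as coda.
Between /a/ (V2) and /c/ (V3): cluster /snj/ — the longest permitted-onset suffix is /j/; onset = /j/, preceding coda = /sn/.

pujv.gjasn.jc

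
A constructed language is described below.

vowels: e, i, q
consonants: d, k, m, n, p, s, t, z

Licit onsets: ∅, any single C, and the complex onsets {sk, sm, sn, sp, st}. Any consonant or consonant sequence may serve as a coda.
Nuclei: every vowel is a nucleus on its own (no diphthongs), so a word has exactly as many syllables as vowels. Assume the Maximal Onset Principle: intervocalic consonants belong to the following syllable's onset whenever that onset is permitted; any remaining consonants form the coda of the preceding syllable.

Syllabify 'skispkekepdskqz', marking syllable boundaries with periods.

skisp.ke.kepd.skqz

Vowels present: i, e, e, q; each is a nucleus, giving 4 syllables.
σ1/σ2 boundary: /spk/; trying suffixes from longest down, /k/ is the first permitted one, so coda /sp/ | onset /k/.
σ2/σ3 boundary: /k/ → onset of the next syllable (single consonants are always licit onsets).
σ3/σ4 boundary: /pdsk/ splits as /pd/ + /sk/ (/sk/ is the longest suffix that is a licit onset).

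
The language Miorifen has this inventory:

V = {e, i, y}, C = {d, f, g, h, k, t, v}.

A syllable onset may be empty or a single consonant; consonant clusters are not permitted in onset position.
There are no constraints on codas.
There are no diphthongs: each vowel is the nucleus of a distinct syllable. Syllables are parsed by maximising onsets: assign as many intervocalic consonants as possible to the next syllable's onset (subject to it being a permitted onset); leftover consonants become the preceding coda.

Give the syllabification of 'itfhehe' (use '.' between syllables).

itf.he.he

The vowels are i, e, e — 3 nuclei, so 3 syllables.
/i…e/ gap (V1→V2): /tfh/; trying suffixes from longest down, /h/ is the first permitted one, so coda /tf/ | onset /h/.
/e…e/ gap (V2→V3): /h/ → onset of the next syllable (single consonants are always licit onsets).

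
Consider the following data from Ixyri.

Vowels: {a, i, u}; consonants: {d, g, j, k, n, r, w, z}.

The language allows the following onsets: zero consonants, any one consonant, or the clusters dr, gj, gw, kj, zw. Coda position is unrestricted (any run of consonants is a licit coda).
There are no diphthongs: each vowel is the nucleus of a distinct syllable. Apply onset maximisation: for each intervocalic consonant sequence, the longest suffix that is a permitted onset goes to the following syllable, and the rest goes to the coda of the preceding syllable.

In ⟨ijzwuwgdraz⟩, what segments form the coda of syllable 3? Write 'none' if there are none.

The vowels are i, u, a — 3 nuclei, so 3 syllables.
σ1/σ2 boundary: cluster /jzw/ — the longest permitted-onset suffix is /zw/; onset = /zw/, preceding coda = /j/.
σ2/σ3 boundary: cluster /wgdr/ — the longest permitted-onset suffix is /dr/; onset = /dr/, preceding coda = /wg/.
Syllabification: ij.zwuwg.draz.
Syllable 3 is /draz/: onset /dr/, nucleus /a/, coda /z/.

z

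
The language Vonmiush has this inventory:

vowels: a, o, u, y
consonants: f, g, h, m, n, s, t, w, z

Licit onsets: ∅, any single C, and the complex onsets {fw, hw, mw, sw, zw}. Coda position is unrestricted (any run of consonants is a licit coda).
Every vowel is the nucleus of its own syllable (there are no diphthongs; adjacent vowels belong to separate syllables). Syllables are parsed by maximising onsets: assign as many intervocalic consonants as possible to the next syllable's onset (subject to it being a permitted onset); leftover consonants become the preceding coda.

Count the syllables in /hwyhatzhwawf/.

3

The vowels are y, a, a — 3 nuclei, so 3 syllables.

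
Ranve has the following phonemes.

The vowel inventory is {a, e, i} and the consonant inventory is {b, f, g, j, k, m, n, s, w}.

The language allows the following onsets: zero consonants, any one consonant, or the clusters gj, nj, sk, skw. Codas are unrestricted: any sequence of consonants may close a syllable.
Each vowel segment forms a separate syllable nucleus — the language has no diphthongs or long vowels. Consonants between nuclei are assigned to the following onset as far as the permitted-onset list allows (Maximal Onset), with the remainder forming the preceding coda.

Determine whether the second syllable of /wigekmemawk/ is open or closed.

Nuclei (vowels): i, e, e, a → 4 syllables.
σ1/σ2 boundary: /g/ is a single consonant, so it becomes the next onset.
σ2/σ3 boundary: /km/ splits as /k/ + /m/ (/m/ is the longest suffix that is a licit onset).
σ3/σ4 boundary: /m/ is a single consonant, so it becomes the next onset.
Putting it together: wi.gek.me.mawk.
Syllable 2 is /gek/ with coda /k/, so it is closed.

closed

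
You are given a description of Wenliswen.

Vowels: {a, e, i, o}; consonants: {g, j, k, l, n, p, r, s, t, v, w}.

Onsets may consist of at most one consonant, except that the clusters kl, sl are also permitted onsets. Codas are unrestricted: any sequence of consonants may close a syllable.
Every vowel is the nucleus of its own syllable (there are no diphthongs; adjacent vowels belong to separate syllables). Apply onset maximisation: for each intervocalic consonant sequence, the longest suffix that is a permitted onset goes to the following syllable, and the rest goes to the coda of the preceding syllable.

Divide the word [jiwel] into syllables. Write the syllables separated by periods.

ji.wel

The vowels are i, e — 2 nuclei, so 2 syllables.
Between /i/ (V1) and /e/ (V2): /w/ → onset of the next syllable (single consonants are always licit onsets).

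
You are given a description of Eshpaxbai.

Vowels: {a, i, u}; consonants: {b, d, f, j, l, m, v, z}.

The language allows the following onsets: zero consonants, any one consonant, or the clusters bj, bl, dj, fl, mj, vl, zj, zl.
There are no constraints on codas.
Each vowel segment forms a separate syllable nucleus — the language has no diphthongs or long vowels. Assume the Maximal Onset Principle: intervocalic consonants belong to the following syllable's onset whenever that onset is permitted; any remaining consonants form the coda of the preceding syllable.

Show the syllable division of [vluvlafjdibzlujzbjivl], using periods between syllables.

The vowels are u, a, i, u, i — 5 nuclei, so 5 syllables.
σ1/σ2 boundary: cluster /vl/ — /vl/ is itself a permitted onset, so the whole cluster goes right; preceding coda = ∅.
σ2/σ3 boundary: /fjd/ — longest licit onset from the right is /d/, leaving /fj/ as coda.
σ3/σ4 boundary: /bzl/ splits as /b/ + /zl/ (/zl/ is the longest suffix that is a licit onset).
σ4/σ5 boundary: /jzbj/; trying suffixes from longest down, /bj/ is the first permitted one, so coda /jz/ | onset /bj/.

vlu.vlafj.dib.zlujz.bjivl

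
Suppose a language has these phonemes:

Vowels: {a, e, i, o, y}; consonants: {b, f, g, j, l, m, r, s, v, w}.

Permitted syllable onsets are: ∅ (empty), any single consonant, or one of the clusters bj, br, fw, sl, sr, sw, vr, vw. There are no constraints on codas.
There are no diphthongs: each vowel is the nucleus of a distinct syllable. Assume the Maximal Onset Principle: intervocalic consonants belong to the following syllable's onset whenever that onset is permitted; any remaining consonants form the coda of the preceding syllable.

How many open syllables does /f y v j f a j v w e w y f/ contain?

1

Vowels present: y, a, e, y; each is a nucleus, giving 4 syllables.
σ1/σ2 boundary: /vjf/ splits as /vj/ + /f/ (/f/ is the longest suffix that is a licit onset).
σ2/σ3 boundary: /jvw/; trying suffixes from longest down, /vw/ is the first permitted one, so coda /j/ | onset /vw/.
σ3/σ4 boundary: just /w/ — single C goes to the following onset.
Putting it together: fyvj.faj.vwe.wyf.
Classifying each syllable: /fyvj/ (closed), /faj/ (closed), /vwe/ (open), /wyf/ (closed).
Open syllables: 1.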